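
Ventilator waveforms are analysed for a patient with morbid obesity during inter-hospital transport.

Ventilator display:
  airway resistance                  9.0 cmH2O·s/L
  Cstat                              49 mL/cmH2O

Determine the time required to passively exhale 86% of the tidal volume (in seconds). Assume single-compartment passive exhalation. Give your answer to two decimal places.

τ = R × C = 9.0 × 49 mL/cmH2O = 9.0 × 0.049 L/cmH2O = 0.441 s.
Exhaled fraction f = 1 − e^(−t/τ) → t = −τ·ln(1 − f) = −0.441·ln(0.14) = 0.8671 s.

0.87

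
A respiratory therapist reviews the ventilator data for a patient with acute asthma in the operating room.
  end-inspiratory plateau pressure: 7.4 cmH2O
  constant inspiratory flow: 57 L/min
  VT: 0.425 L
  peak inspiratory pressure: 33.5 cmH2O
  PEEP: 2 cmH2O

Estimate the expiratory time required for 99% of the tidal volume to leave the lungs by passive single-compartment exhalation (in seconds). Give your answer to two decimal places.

9.96

Flow: 57 L/min ÷ 60 = 0.95 L/s.
R = (PIP − Pplat)/V̇ = (33.5 − 7.4) / 0.95 = 26.1/0.95 = 27.474 cmH2O·s/L.
C = Vt/(Pplat − PEEP) = 425.0 / (7.4 − 2) = 425.0/5.4 = 78.704 mL/cmH2O.
τ = R × C = 27.474 × 0.0787 L/cmH2O = 2.162 s.
t = −τ·ln(1 − 0.99) = −2.162·ln(0.01) = 9.956 s.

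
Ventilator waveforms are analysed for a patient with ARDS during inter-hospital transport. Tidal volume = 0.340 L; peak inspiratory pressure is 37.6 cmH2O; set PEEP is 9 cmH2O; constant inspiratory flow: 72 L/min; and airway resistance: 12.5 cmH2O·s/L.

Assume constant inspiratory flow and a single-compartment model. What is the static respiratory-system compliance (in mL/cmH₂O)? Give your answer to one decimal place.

25.0

Flow: 72 L/min ÷ 60 = 1.2 L/s.
Equation of motion (constant flow): PIP = Vt/C + R·V̇ + PEEP.
Vt/C = PIP − R·V̇ − PEEP = 37.6 − 12.5×1.2 − 9 = 37.6 − 15.0 − 9 = 13.6 cmH2O.
C = Vt / 13.6 = 340 / 13.6 = 25.0 mL/cmH2O.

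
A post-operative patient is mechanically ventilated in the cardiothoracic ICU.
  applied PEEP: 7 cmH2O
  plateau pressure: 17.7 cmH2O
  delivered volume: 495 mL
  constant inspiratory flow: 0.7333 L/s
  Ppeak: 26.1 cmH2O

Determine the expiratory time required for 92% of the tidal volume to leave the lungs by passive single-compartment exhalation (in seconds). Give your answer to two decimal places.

1.34

R = (PIP − Pplat)/V̇ = (26.1 − 17.7) / 0.7333 = 8.4/0.7333 = 11.455 cmH2O·s/L.
C = Vt/(Pplat − PEEP) = 495.0 / (17.7 − 7) = 495.0/10.7 = 46.262 mL/cmH2O.
τ = R × C = 11.455 × 0.04626 L/cmH2O = 0.5299 s.
t = −τ·ln(1 − 0.92) = −0.5299·ln(0.08) = 1.338 s.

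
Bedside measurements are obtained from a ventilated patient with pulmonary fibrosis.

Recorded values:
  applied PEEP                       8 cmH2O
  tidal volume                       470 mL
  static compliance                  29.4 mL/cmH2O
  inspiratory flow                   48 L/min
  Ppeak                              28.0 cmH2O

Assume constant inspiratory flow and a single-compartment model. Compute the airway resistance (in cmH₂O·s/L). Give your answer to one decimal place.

Flow: 48 L/min ÷ 60 = 0.8 L/s.
Equation of motion (constant flow): PIP = Vt/C + R·V̇ + PEEP.
R·V̇ = PIP − Vt/C − PEEP = 28.0 − 470/29.4 − 8 = 28.0 − 15.986 − 8 = 4.014 cmH2O.
R = 4.014 / 0.8 = 5.018 cmH2O·s/L.

5.0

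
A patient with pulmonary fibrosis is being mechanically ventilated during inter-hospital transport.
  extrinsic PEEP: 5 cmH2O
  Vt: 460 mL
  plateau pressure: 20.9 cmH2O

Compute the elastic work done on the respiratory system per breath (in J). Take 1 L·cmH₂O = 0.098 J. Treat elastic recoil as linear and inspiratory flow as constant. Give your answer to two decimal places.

0.36

Elastic work ≈ ½ × (Pplat − PEEP) × Vt = 0.5 × (20.9 − 5) × 0.460 L = 0.5 × 15.9 × 0.460 = 3.657 L·cmH2O.
× 0.098 J/(L·cmH2O) → 0.3584 J.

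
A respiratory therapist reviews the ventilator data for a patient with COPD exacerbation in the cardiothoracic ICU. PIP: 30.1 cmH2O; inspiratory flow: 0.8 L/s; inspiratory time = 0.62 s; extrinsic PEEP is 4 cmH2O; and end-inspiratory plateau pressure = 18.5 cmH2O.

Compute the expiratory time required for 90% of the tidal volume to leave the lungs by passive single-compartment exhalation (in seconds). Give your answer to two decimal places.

Vt = flow × Ti = 0.8 L/s × 0.62 s × 1000 mL/L = 496.0 mL.
R = (PIP − Pplat)/V̇ = (30.1 − 18.5) / 0.8 = 11.6/0.8 = 14.5 cmH2O·s/L.
C = Vt/(Pplat − PEEP) = 496.0 / (18.5 − 4) = 496.0/14.5 = 34.207 mL/cmH2O.
τ = R × C = 14.5 × 0.03421 L/cmH2O = 0.496 s.
t = −τ·ln(1 − 0.90) = −0.496·ln(0.1) = 1.142 s.

1.14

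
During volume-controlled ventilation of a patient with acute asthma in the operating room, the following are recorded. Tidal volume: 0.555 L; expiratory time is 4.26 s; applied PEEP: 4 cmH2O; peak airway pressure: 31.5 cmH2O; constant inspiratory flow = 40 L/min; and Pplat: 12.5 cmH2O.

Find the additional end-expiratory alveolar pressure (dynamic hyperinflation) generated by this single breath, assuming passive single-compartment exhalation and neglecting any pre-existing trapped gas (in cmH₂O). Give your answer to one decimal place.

Flow: 40 L/min ÷ 60 = 0.6667 L/s.
R = (PIP − Pplat)/V̇ = (31.5 − 12.5) / 0.6667 = 19.0/0.6667 = 28.499 cmH2O·s/L.
C = Vt/(Pplat − PEEP) = 555.0 / (12.5 − 4) = 555.0/8.5 = 65.294 mL/cmH2O.
τ = R × C = 28.499 × 0.06529 L/cmH2O = 1.861 s.
Fraction remaining = e^(−Te/τ) = e^(−4.26/1.861) = 0.1014; trapped volume = 555.0 × 0.1014 = 56.277 mL.
Additional alveolar pressure from trapping ≈ V_trapped / C = 56.277 / 65.294 = 0.8619 cmH2O.

0.9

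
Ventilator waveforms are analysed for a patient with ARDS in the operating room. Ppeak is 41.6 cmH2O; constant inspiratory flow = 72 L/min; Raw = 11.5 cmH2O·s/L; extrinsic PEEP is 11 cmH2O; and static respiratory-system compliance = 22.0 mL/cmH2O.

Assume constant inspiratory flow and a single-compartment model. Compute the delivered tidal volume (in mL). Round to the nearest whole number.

Flow: 72 L/min ÷ 60 = 1.2 L/s.
Equation of motion (constant flow): PIP = Vt/C + R·V̇ + PEEP.
Vt/C = PIP − R·V̇ − PEEP = 41.6 − 13.8 − 11 = 16.8 cmH2O.
Vt = C × 16.8 = 22.0 × 16.8 = 369.6 mL.

370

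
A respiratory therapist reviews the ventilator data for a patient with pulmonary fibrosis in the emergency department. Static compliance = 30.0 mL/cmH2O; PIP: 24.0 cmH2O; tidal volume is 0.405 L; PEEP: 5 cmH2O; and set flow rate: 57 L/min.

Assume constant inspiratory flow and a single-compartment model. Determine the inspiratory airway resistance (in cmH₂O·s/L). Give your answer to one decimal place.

Flow: 57 L/min ÷ 60 = 0.95 L/s.
Equation of motion (constant flow): PIP = Vt/C + R·V̇ + PEEP.
R·V̇ = PIP − Vt/C − PEEP = 24.0 − 405/30.0 − 5 = 24.0 − 13.5 − 5 = 5.5 cmH2O.
R = 5.5 / 0.95 = 5.789 cmH2O·s/L.

5.8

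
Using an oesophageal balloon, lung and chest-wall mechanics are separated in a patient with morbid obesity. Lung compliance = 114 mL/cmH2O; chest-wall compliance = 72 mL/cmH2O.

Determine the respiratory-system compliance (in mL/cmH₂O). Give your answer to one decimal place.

Lung and chest wall are elastances in series: 1/Crs = 1/CL + 1/Ccw.
1/Crs = 1/114 + 1/72 = 0.02266.
Crs = 44.131 mL/cmH2O.

44.1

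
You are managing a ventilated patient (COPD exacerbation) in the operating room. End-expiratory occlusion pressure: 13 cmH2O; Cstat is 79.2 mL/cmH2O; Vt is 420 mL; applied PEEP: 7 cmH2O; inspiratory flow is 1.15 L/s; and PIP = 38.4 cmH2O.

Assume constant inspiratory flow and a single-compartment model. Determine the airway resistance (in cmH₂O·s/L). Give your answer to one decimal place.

17.5

Total PEEP = 13 cmH2O (set 7 + intrinsic 6); this is the baseline alveolar pressure.
Equation of motion (constant flow): PIP = Vt/C + R·V̇ + PEEP.
R·V̇ = PIP − Vt/C − PEEP = 38.4 − 420/79.2 − 13 = 38.4 − 5.303 − 13 = 20.097 cmH2O.
R = 20.097 / 1.15 = 17.476 cmH2O·s/L.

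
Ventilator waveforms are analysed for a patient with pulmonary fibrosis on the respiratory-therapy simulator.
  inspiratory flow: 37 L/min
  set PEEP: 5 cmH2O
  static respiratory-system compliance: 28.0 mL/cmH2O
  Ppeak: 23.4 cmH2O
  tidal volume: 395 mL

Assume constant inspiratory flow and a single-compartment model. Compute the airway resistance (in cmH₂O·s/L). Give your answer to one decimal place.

Flow: 37 L/min ÷ 60 = 0.6167 L/s.
Equation of motion (constant flow): PIP = Vt/C + R·V̇ + PEEP.
R·V̇ = PIP − Vt/C − PEEP = 23.4 − 395/28.0 − 5 = 23.4 − 14.107 − 5 = 4.293 cmH2O.
R = 4.293 / 0.6167 = 6.961 cmH2O·s/L.

7.0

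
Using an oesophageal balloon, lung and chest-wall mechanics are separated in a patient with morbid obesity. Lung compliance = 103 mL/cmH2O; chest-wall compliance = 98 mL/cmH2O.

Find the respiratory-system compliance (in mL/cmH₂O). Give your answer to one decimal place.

50.2

Lung and chest wall are elastances in series: 1/Crs = 1/CL + 1/Ccw.
1/Crs = 1/103 + 1/98 = 0.01991.
Crs = 50.226 mL/cmH2O.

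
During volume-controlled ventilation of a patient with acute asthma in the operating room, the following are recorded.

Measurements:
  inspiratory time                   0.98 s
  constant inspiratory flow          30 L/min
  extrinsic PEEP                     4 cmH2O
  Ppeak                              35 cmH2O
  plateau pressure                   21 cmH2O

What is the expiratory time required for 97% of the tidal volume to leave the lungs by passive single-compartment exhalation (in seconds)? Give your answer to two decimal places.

2.83

Flow: 30 L/min ÷ 60 = 0.5 L/s.
Vt = flow × Ti = 0.5 L/s × 0.98 s × 1000 mL/L = 490.0 mL.
R = (PIP − Pplat)/V̇ = (35 − 21) / 0.5 = 14.0/0.5 = 28.0 cmH2O·s/L.
C = Vt/(Pplat − PEEP) = 490.0 / (21 − 4) = 490.0/17.0 = 28.824 mL/cmH2O.
τ = R × C = 28.0 × 0.02882 L/cmH2O = 0.807 s.
t = −τ·ln(1 − 0.97) = −0.807·ln(0.03) = 2.83 s.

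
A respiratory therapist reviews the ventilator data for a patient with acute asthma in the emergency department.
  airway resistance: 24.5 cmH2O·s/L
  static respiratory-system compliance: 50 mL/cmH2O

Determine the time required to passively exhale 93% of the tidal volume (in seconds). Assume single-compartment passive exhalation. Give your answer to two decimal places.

τ = R × C = 24.5 × 50 mL/cmH2O = 24.5 × 0.050 L/cmH2O = 1.225 s.
Exhaled fraction f = 1 − e^(−t/τ) → t = −τ·ln(1 − f) = −1.225·ln(0.07) = 3.258 s.

3.26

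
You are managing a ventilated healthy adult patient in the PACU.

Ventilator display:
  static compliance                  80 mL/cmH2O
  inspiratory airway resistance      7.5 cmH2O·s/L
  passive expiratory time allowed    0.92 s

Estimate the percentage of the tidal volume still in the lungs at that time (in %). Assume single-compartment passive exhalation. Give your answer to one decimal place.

21.6

τ = R × C = 7.5 × 80 mL/cmH2O = 7.5 × 0.080 L/cmH2O = 0.6 s.
Passive exhalation: V(t)/V₀ = e^(−t/τ) = e^(−0.92/0.6) = 0.2158.
Fraction remaining = 0.2158 → 21.58%.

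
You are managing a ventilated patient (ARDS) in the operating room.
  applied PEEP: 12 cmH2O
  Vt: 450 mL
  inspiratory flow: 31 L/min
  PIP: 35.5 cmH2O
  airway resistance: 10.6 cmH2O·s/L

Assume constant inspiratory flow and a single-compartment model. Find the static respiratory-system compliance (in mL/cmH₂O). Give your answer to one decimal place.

Flow: 31 L/min ÷ 60 = 0.5167 L/s.
Equation of motion (constant flow): PIP = Vt/C + R·V̇ + PEEP.
Vt/C = PIP − R·V̇ − PEEP = 35.5 − 10.6×0.5167 − 12 = 35.5 − 5.477 − 12 = 18.023 cmH2O.
C = Vt / 18.023 = 450 / 18.023 = 24.968 mL/cmH2O.

25.0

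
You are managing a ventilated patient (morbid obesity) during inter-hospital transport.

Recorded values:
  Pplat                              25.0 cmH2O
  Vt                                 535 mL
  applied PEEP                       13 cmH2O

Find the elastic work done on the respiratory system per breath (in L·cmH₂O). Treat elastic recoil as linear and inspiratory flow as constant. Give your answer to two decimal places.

3.21

Elastic work ≈ ½ × (Pplat − PEEP) × Vt = 0.5 × (25.0 − 13) × 0.535 L = 0.5 × 12.0 × 0.535 = 3.21 L·cmH2O.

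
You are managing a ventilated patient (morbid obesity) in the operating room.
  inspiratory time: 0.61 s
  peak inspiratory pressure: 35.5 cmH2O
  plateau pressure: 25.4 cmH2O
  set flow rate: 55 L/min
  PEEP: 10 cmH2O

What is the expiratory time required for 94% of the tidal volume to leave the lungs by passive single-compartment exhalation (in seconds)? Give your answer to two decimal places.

1.13

Flow: 55 L/min ÷ 60 = 0.9167 L/s.
Vt = flow × Ti = 0.9167 L/s × 0.61 s × 1000 mL/L = 559.19 mL.
R = (PIP − Pplat)/V̇ = (35.5 − 25.4) / 0.9167 = 10.1/0.9167 = 11.018 cmH2O·s/L.
C = Vt/(Pplat − PEEP) = 559.19 / (25.4 − 10) = 559.19/15.4 = 36.311 mL/cmH2O.
τ = R × C = 11.018 × 0.03631 L/cmH2O = 0.4001 s.
t = −τ·ln(1 − 0.94) = −0.4001·ln(0.06) = 1.126 s.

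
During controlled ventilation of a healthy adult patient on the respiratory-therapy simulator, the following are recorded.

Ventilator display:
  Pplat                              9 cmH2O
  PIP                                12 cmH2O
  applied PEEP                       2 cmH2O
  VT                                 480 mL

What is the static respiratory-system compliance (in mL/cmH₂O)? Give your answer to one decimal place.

Cstat = Vt / (Pplat − PEEP) = 480 / (9 − 2) = 480 / 7.0 = 68.571 mL/cmH2O.

68.6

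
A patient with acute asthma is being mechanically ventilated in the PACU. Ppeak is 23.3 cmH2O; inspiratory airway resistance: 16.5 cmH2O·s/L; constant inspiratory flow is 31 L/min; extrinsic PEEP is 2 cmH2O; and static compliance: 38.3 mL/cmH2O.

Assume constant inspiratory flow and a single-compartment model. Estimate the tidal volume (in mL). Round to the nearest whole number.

Flow: 31 L/min ÷ 60 = 0.5167 L/s.
Equation of motion (constant flow): PIP = Vt/C + R·V̇ + PEEP.
Vt/C = PIP − R·V̇ − PEEP = 23.3 − 8.526 − 2 = 12.774 cmH2O.
Vt = C × 12.774 = 38.3 × 12.774 = 489.24 mL.

489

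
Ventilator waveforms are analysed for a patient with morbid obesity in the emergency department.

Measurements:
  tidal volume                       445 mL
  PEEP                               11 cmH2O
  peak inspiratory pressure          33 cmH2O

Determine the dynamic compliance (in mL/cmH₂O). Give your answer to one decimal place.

Dynamic compliance = Vt / (PIP − PEEP) = 445 / (33 − 11) = 445 / 22.0 = 20.227 mL/cmH2O.

20.2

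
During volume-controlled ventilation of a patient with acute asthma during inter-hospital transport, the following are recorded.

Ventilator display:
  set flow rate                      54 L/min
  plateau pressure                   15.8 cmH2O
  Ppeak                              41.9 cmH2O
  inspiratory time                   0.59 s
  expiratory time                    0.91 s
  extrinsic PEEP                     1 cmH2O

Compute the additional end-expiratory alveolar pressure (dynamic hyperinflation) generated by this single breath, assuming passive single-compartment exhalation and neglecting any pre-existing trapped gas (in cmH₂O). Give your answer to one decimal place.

Flow: 54 L/min ÷ 60 = 0.9 L/s.
Vt = flow × Ti = 0.9 L/s × 0.59 s × 1000 mL/L = 531.0 mL.
R = (PIP − Pplat)/V̇ = (41.9 − 15.8) / 0.9 = 26.1/0.9 = 29.0 cmH2O·s/L.
C = Vt/(Pplat − PEEP) = 531.0 / (15.8 − 1) = 531.0/14.8 = 35.878 mL/cmH2O.
τ = R × C = 29.0 × 0.03588 L/cmH2O = 1.041 s.
Fraction remaining = e^(−Te/τ) = e^(−0.91/1.041) = 0.4172; trapped volume = 531.0 × 0.4172 = 221.53 mL.
Additional alveolar pressure from trapping ≈ V_trapped / C = 221.53 / 35.878 = 6.175 cmH2O.

6.2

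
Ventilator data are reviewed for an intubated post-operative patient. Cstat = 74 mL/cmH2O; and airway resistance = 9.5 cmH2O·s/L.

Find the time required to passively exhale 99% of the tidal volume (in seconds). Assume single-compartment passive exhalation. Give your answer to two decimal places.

τ = R × C = 9.5 × 74 mL/cmH2O = 9.5 × 0.074 L/cmH2O = 0.703 s.
Exhaled fraction f = 1 − e^(−t/τ) → t = −τ·ln(1 − f) = −0.703·ln(0.01) = 3.237 s.

3.24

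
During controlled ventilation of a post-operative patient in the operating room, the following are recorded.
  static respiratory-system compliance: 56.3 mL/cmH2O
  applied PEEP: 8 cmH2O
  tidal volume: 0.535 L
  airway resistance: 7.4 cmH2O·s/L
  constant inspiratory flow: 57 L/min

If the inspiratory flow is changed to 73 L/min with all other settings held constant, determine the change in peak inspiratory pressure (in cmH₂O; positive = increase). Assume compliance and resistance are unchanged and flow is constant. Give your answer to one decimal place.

2.0

Flow: 57 L/min ÷ 60 = 0.95 L/s.
New flow: 73 L/min ÷ 60 = 1.2167 L/s.
PIP = Vt/C + R·V̇ + PEEP (constant-flow equation of motion).
Only the resistive term changes: ΔPIP = R × ΔV̇ = 7.4 × (1.2167 − 0.95) = 7.4 × 0.2667 = 1.974 cmH2O.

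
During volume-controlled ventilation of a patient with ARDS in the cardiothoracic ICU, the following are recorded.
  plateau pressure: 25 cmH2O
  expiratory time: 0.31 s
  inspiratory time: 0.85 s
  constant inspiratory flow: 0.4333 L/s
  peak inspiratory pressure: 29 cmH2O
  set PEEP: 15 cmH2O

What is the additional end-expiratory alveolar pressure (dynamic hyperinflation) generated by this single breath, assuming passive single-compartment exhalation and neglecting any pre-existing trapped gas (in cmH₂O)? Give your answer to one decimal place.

Vt = flow × Ti = 0.4333 L/s × 0.85 s × 1000 mL/L = 368.31 mL.
R = (PIP − Pplat)/V̇ = (29 − 25) / 0.4333 = 4.0/0.4333 = 9.231 cmH2O·s/L.
C = Vt/(Pplat − PEEP) = 368.31 / (25 − 15) = 368.31/10.0 = 36.831 mL/cmH2O.
τ = R × C = 9.231 × 0.03683 L/cmH2O = 0.34 s.
Fraction remaining = e^(−Te/τ) = e^(−0.31/0.34) = 0.4018; trapped volume = 368.31 × 0.4018 = 147.99 mL.
Additional alveolar pressure from trapping ≈ V_trapped / C = 147.99 / 36.831 = 4.018 cmH2O.

4.0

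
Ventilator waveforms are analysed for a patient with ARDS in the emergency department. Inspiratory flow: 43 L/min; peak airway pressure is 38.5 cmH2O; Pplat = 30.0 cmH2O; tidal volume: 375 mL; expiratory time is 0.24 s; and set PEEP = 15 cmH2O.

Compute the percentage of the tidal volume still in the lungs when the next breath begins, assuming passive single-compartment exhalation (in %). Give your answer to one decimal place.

44.5

Flow: 43 L/min ÷ 60 = 0.7167 L/s.
R = (PIP − Pplat)/V̇ = (38.5 − 30.0) / 0.7167 = 8.5/0.7167 = 11.86 cmH2O·s/L.
C = Vt/(Pplat − PEEP) = 375.0 / (30.0 − 15) = 375.0/15.0 = 25.0 mL/cmH2O.
τ = R × C = 11.86 × 0.025 L/cmH2O = 0.2965 s.
Fraction remaining at end-expiration = e^(−Te/τ) = e^(−0.24/0.2965) = 0.4451 → 44.51%.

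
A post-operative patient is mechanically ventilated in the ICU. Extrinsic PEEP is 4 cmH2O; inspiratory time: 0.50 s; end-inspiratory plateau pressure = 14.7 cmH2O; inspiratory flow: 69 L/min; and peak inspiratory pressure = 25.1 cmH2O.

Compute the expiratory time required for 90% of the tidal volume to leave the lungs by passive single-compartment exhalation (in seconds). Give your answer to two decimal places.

1.12

Flow: 69 L/min ÷ 60 = 1.15 L/s.
Vt = flow × Ti = 1.15 L/s × 0.50 s × 1000 mL/L = 575.0 mL.
R = (PIP − Pplat)/V̇ = (25.1 − 14.7) / 1.15 = 10.4/1.15 = 9.043 cmH2O·s/L.
C = Vt/(Pplat − PEEP) = 575.0 / (14.7 − 4) = 575.0/10.7 = 53.738 mL/cmH2O.
τ = R × C = 9.043 × 0.05374 L/cmH2O = 0.486 s.
t = −τ·ln(1 − 0.90) = −0.486·ln(0.1) = 1.119 s.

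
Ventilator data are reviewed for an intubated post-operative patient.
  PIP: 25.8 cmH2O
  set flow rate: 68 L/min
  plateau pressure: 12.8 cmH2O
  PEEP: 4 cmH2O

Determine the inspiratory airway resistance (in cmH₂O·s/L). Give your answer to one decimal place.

11.5

Flow: 68 L/min ÷ 60 = 1.1333 L/s.
Raw = (PIP − Pplat) / flow = (25.8 − 12.8) / 1.1333 = 13.0 / 1.1333 = 11.471 cmH2O·s/L.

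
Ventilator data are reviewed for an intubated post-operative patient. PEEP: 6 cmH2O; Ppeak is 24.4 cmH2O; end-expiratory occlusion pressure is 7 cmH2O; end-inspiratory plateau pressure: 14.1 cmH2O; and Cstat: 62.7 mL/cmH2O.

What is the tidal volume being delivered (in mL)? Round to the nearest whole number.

End-expiratory occlusion gives total PEEP = 7 cmH2O (intrinsic PEEP = 7 − 6 = 1). Use total PEEP for the elastic gradient.
Vt = Cstat × (Pplat − PEEPtotal) = 62.7 × (14.1 − 7) = 62.7 × 7.1 = 445.17 mL.

445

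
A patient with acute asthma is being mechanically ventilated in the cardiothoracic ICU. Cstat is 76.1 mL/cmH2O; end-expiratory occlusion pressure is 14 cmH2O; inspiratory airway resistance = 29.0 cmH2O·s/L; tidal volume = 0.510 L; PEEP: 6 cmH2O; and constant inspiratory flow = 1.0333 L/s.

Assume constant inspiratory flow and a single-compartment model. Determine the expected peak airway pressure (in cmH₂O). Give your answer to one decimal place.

Total PEEP = 14 cmH2O (set 6 + intrinsic 8); this is the baseline alveolar pressure.
Equation of motion (constant flow): PIP = Vt/C + R·V̇ + PEEP.
PIP = 510/76.1 + 29.0×1.0333 + 14 = 6.702 + 29.966 + 14 = 50.668 cmH2O.

50.7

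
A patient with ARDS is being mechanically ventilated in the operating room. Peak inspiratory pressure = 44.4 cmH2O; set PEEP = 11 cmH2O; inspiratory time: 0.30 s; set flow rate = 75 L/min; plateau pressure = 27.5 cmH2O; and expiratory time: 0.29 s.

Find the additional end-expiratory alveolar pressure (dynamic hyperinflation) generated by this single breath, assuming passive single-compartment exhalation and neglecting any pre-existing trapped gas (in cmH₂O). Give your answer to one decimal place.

6.4

Flow: 75 L/min ÷ 60 = 1.25 L/s.
Vt = flow × Ti = 1.25 L/s × 0.30 s × 1000 mL/L = 375.0 mL.
R = (PIP − Pplat)/V̇ = (44.4 − 27.5) / 1.25 = 16.9/1.25 = 13.52 cmH2O·s/L.
C = Vt/(Pplat − PEEP) = 375.0 / (27.5 − 11) = 375.0/16.5 = 22.727 mL/cmH2O.
τ = R × C = 13.52 × 0.02273 L/cmH2O = 0.3073 s.
Fraction remaining = e^(−Te/τ) = e^(−0.29/0.3073) = 0.3892; trapped volume = 375.0 × 0.3892 = 145.95 mL.
Additional alveolar pressure from trapping ≈ V_trapped / C = 145.95 / 22.727 = 6.422 cmH2O.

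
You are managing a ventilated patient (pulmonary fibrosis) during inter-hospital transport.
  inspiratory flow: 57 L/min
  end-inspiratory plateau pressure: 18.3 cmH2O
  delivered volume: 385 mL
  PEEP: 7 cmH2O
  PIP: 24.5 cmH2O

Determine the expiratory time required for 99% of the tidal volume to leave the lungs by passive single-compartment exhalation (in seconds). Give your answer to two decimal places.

1.02

Flow: 57 L/min ÷ 60 = 0.95 L/s.
R = (PIP − Pplat)/V̇ = (24.5 − 18.3) / 0.95 = 6.2/0.95 = 6.526 cmH2O·s/L.
C = Vt/(Pplat − PEEP) = 385.0 / (18.3 − 7) = 385.0/11.3 = 34.071 mL/cmH2O.
τ = R × C = 6.526 × 0.03407 L/cmH2O = 0.2223 s.
t = −τ·ln(1 − 0.99) = −0.2223·ln(0.01) = 1.024 s.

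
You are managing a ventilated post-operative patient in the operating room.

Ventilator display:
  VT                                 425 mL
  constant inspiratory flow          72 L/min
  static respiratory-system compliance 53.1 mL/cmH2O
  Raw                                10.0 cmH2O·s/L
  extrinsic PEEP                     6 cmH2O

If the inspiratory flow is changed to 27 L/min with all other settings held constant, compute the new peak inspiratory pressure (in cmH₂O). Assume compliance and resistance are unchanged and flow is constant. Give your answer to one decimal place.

18.5

Flow: 72 L/min ÷ 60 = 1.2 L/s.
New flow: 27 L/min ÷ 60 = 0.45 L/s.
PIP = Vt/C + R·V̇ + PEEP (constant-flow equation of motion).
Only the resistive term changes: ΔPIP = R × ΔV̇ = 10.0 × (0.45 − 1.2) = 10.0 × -0.75 = -7.5 cmH2O.
Original PIP = 425/53.1 + 10.0×1.2 + 6 = 26.004 cmH2O; new PIP = 26.004 + (-7.5) = 18.504 cmH2O.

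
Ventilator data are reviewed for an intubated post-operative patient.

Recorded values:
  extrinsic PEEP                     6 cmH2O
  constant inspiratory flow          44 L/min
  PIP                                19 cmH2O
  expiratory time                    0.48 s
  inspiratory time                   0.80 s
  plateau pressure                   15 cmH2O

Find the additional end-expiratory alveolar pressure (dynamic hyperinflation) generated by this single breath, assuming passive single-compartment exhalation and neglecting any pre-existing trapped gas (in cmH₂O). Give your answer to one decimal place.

Flow: 44 L/min ÷ 60 = 0.7333 L/s.
Vt = flow × Ti = 0.7333 L/s × 0.80 s × 1000 mL/L = 586.64 mL.
R = (PIP − Pplat)/V̇ = (19 − 15) / 0.7333 = 4.0/0.7333 = 5.455 cmH2O·s/L.
C = Vt/(Pplat − PEEP) = 586.64 / (15 − 6) = 586.64/9.0 = 65.182 mL/cmH2O.
τ = R × C = 5.455 × 0.06518 L/cmH2O = 0.3556 s.
Fraction remaining = e^(−Te/τ) = e^(−0.48/0.3556) = 0.2593; trapped volume = 586.64 × 0.2593 = 152.12 mL.
Additional alveolar pressure from trapping ≈ V_trapped / C = 152.12 / 65.182 = 2.334 cmH2O.

2.3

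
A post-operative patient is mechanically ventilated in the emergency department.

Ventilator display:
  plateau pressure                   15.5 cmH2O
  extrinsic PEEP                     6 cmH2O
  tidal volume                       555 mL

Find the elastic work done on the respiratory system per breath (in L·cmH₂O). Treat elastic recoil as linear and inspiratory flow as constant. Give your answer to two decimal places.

2.64

Elastic work ≈ ½ × (Pplat − PEEP) × Vt = 0.5 × (15.5 − 6) × 0.555 L = 0.5 × 9.5 × 0.555 = 2.636 L·cmH2O.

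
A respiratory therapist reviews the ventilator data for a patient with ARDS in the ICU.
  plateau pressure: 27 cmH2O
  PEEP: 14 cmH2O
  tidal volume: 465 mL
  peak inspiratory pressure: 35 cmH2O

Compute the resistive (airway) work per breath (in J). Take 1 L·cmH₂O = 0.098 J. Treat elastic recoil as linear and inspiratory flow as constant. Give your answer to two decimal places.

0.36

With constant inspiratory flow the resistive pressure is constant at PIP − Pplat = 35 − 27 = 8.0 cmH2O, so resistive work = 8.0 × 0.465 = 3.72 L·cmH2O.
× 0.098 J/(L·cmH2O) → 0.3646 J.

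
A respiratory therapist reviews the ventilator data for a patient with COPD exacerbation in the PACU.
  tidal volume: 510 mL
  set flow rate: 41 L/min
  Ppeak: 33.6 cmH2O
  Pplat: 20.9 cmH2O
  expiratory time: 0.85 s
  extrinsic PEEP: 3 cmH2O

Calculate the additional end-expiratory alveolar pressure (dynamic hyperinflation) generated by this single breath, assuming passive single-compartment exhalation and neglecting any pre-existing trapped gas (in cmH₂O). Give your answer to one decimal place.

Flow: 41 L/min ÷ 60 = 0.6833 L/s.
R = (PIP − Pplat)/V̇ = (33.6 − 20.9) / 0.6833 = 12.7/0.6833 = 18.586 cmH2O·s/L.
C = Vt/(Pplat − PEEP) = 510.0 / (20.9 − 3) = 510.0/17.9 = 28.492 mL/cmH2O.
τ = R × C = 18.586 × 0.02849 L/cmH2O = 0.5295 s.
Fraction remaining = e^(−Te/τ) = e^(−0.85/0.5295) = 0.2008; trapped volume = 510.0 × 0.2008 = 102.41 mL.
Additional alveolar pressure from trapping ≈ V_trapped / C = 102.41 / 28.492 = 3.594 cmH2O.

3.6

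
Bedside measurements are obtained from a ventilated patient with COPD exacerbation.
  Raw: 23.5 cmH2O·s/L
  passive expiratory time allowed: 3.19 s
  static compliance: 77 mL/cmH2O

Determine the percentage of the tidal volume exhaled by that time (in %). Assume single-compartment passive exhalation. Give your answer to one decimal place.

82.8

τ = R × C = 23.5 × 77 mL/cmH2O = 23.5 × 0.077 L/cmH2O = 1.81 s.
Passive exhalation: V(t)/V₀ = e^(−t/τ) = e^(−3.19/1.81) = 0.1716.
Fraction exhaled = 1 − 0.1716 = 0.8284 → 82.84%.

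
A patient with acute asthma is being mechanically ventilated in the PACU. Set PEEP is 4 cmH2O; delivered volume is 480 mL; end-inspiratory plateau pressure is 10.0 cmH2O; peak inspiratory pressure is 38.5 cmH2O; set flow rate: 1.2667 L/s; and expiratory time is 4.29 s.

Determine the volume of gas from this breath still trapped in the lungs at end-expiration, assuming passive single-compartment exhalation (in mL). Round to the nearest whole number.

R = (PIP − Pplat)/V̇ = (38.5 − 10.0) / 1.2667 = 28.5/1.2667 = 22.499 cmH2O·s/L.
C = Vt/(Pplat − PEEP) = 480.0 / (10.0 − 4) = 480.0/6.0 = 80.0 mL/cmH2O.
τ = R × C = 22.499 × 0.08 L/cmH2O = 1.8 s.
Fraction remaining = e^(−Te/τ) = e^(−4.29/1.8) = 0.09224.
Trapped volume = 480.0 × 0.09224 = 44.275 mL.

44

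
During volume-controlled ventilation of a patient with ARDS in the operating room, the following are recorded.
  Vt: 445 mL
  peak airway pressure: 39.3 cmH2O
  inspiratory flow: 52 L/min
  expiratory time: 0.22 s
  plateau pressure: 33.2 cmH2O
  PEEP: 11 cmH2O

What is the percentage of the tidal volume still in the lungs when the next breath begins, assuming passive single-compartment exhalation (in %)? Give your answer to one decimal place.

Flow: 52 L/min ÷ 60 = 0.8667 L/s.
R = (PIP − Pplat)/V̇ = (39.3 − 33.2) / 0.8667 = 6.1/0.8667 = 7.038 cmH2O·s/L.
C = Vt/(Pplat − PEEP) = 445.0 / (33.2 − 11) = 445.0/22.2 = 20.045 mL/cmH2O.
τ = R × C = 7.038 × 0.02005 L/cmH2O = 0.1411 s.
Fraction remaining at end-expiration = e^(−Te/τ) = e^(−0.22/0.1411) = 0.2103 → 21.03%.

21.0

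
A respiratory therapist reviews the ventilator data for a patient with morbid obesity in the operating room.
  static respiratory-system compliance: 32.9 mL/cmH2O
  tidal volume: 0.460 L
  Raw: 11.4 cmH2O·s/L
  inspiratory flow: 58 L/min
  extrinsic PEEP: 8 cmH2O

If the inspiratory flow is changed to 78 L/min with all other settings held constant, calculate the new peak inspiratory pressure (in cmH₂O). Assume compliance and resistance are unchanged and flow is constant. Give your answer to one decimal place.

36.8

Flow: 58 L/min ÷ 60 = 0.9667 L/s.
New flow: 78 L/min ÷ 60 = 1.3 L/s.
PIP = Vt/C + R·V̇ + PEEP (constant-flow equation of motion).
Only the resistive term changes: ΔPIP = R × ΔV̇ = 11.4 × (1.3 − 0.9667) = 11.4 × 0.3333 = 3.8 cmH2O.
Original PIP = 460/32.9 + 11.4×0.9667 + 8 = 33.002 cmH2O; new PIP = 33.002 + (3.8) = 36.802 cmH2O.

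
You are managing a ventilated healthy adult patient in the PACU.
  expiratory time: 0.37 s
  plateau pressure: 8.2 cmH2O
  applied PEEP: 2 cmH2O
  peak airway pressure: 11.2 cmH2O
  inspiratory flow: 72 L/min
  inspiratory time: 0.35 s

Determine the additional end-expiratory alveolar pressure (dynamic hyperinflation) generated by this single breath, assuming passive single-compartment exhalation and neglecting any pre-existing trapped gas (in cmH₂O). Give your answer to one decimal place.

Flow: 72 L/min ÷ 60 = 1.2 L/s.
Vt = flow × Ti = 1.2 L/s × 0.35 s × 1000 mL/L = 420.0 mL.
R = (PIP − Pplat)/V̇ = (11.2 − 8.2) / 1.2 = 3.0/1.2 = 2.5 cmH2O·s/L.
C = Vt/(Pplat − PEEP) = 420.0 / (8.2 − 2) = 420.0/6.2 = 67.742 mL/cmH2O.
τ = R × C = 2.5 × 0.06774 L/cmH2O = 0.1694 s.
Fraction remaining = e^(−Te/τ) = e^(−0.37/0.1694) = 0.1126; trapped volume = 420.0 × 0.1126 = 47.292 mL.
Additional alveolar pressure from trapping ≈ V_trapped / C = 47.292 / 67.742 = 0.6981 cmH2O.

0.7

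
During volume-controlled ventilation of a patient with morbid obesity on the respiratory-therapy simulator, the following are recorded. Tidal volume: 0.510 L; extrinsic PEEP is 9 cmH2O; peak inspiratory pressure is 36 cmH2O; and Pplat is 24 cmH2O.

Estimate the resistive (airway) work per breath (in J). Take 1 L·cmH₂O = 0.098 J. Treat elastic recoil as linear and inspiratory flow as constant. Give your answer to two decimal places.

With constant inspiratory flow the resistive pressure is constant at PIP − Pplat = 36 − 24 = 12.0 cmH2O, so resistive work = 12.0 × 0.510 = 6.12 L·cmH2O.
× 0.098 J/(L·cmH2O) → 0.5998 J.

0.60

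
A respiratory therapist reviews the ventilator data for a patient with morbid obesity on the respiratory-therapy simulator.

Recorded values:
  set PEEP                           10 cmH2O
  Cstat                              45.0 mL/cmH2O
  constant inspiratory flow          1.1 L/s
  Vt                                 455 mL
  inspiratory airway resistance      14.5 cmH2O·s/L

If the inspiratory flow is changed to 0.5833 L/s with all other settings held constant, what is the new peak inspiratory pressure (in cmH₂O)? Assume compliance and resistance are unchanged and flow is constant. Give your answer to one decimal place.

PIP = Vt/C + R·V̇ + PEEP (constant-flow equation of motion).
Only the resistive term changes: ΔPIP = R × ΔV̇ = 14.5 × (0.5833 − 1.1) = 14.5 × -0.5167 = -7.492 cmH2O.
Original PIP = 455/45.0 + 14.5×1.1 + 10 = 36.061 cmH2O; new PIP = 36.061 + (-7.492) = 28.569 cmH2O.

28.6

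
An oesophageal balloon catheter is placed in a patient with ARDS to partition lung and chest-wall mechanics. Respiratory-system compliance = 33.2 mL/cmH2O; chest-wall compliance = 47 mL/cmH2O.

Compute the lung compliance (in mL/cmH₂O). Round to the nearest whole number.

1/CL = 1/Crs − 1/Ccw.
1/CL = 1/33.2 − 1/47 = 0.008844.
CL = 113.07 mL/cmH2O.

113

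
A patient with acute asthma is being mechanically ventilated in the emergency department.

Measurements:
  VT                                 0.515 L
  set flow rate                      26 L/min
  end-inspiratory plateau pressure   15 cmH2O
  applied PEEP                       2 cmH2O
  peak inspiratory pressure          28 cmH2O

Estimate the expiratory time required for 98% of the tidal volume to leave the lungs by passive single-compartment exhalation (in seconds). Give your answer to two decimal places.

Flow: 26 L/min ÷ 60 = 0.4333 L/s.
R = (PIP − Pplat)/V̇ = (28 − 15) / 0.4333 = 13.0/0.4333 = 30.002 cmH2O·s/L.
C = Vt/(Pplat − PEEP) = 515.0 / (15 − 2) = 515.0/13.0 = 39.615 mL/cmH2O.
τ = R × C = 30.002 × 0.03962 L/cmH2O = 1.189 s.
t = −τ·ln(1 − 0.98) = −1.189·ln(0.02) = 4.651 s.

4.65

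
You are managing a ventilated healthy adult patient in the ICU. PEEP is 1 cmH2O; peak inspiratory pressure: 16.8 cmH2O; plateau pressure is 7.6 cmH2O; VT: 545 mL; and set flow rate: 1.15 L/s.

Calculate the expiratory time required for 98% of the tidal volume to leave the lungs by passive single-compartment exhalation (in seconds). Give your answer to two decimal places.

R = (PIP − Pplat)/V̇ = (16.8 − 7.6) / 1.15 = 9.2/1.15 = 8.0 cmH2O·s/L.
C = Vt/(Pplat − PEEP) = 545.0 / (7.6 − 1) = 545.0/6.6 = 82.576 mL/cmH2O.
τ = R × C = 8.0 × 0.08258 L/cmH2O = 0.6606 s.
t = −τ·ln(1 − 0.98) = −0.6606·ln(0.02) = 2.584 s.

2.58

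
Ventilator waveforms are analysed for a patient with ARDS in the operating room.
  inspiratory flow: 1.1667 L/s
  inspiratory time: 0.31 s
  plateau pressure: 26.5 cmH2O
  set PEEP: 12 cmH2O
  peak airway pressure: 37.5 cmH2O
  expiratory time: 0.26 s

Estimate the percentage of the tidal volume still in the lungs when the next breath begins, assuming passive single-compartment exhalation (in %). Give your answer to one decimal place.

33.1

Vt = flow × Ti = 1.1667 L/s × 0.31 s × 1000 mL/L = 361.68 mL.
R = (PIP − Pplat)/V̇ = (37.5 − 26.5) / 1.1667 = 11.0/1.1667 = 9.428 cmH2O·s/L.
C = Vt/(Pplat − PEEP) = 361.68 / (26.5 − 12) = 361.68/14.5 = 24.943 mL/cmH2O.
τ = R × C = 9.428 × 0.02494 L/cmH2O = 0.2351 s.
Fraction remaining at end-expiration = e^(−Te/τ) = e^(−0.26/0.2351) = 0.3309 → 33.09%.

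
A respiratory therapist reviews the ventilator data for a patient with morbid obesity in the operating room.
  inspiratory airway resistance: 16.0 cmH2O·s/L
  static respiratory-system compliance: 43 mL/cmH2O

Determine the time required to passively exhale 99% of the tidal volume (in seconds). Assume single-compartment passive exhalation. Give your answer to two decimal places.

τ = R × C = 16.0 × 43 mL/cmH2O = 16.0 × 0.043 L/cmH2O = 0.688 s.
Exhaled fraction f = 1 − e^(−t/τ) → t = −τ·ln(1 − f) = −0.688·ln(0.01) = 3.168 s.

3.17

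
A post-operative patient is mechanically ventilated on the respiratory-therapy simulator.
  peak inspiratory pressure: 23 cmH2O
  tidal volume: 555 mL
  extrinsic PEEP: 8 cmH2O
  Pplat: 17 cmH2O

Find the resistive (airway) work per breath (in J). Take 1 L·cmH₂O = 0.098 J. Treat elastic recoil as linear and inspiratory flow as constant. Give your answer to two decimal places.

0.33

With constant inspiratory flow the resistive pressure is constant at PIP − Pplat = 23 − 17 = 6.0 cmH2O, so resistive work = 6.0 × 0.555 = 3.33 L·cmH2O.
× 0.098 J/(L·cmH2O) → 0.3263 J.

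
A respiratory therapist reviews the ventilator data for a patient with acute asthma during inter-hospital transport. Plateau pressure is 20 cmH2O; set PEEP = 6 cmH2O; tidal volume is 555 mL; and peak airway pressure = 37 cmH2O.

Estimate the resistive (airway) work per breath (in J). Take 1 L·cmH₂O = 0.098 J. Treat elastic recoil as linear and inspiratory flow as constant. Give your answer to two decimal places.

With constant inspiratory flow the resistive pressure is constant at PIP − Pplat = 37 − 20 = 17.0 cmH2O, so resistive work = 17.0 × 0.555 = 9.435 L·cmH2O.
× 0.098 J/(L·cmH2O) → 0.9246 J.

0.92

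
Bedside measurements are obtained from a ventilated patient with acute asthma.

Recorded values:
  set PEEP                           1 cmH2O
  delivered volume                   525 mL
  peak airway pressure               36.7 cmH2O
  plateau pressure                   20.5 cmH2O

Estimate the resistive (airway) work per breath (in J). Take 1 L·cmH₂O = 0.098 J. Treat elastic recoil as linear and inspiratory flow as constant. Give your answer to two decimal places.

0.83

With constant inspiratory flow the resistive pressure is constant at PIP − Pplat = 36.7 − 20.5 = 16.2 cmH2O, so resistive work = 16.2 × 0.525 = 8.505 L·cmH2O.
× 0.098 J/(L·cmH2O) → 0.8335 J.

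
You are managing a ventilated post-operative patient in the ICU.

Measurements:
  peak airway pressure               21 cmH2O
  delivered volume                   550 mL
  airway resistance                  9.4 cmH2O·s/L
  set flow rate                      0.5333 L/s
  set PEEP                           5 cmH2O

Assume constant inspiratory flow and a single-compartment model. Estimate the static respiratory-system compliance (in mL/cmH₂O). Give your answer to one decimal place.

50.1

Equation of motion (constant flow): PIP = Vt/C + R·V̇ + PEEP.
Vt/C = PIP − R·V̇ − PEEP = 21 − 9.4×0.5333 − 5 = 21 − 5.013 − 5 = 10.987 cmH2O.
C = Vt / 10.987 = 550 / 10.987 = 50.059 mL/cmH2O.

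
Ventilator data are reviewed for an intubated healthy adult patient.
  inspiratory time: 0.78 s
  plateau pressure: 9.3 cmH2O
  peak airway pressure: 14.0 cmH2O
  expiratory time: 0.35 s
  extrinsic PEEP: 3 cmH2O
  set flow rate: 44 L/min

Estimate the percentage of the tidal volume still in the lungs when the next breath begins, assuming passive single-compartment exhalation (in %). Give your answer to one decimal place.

54.8

Flow: 44 L/min ÷ 60 = 0.7333 L/s.
Vt = flow × Ti = 0.7333 L/s × 0.78 s × 1000 mL/L = 571.97 mL.
R = (PIP − Pplat)/V̇ = (14.0 − 9.3) / 0.7333 = 4.7/0.7333 = 6.409 cmH2O·s/L.
C = Vt/(Pplat − PEEP) = 571.97 / (9.3 − 3) = 571.97/6.3 = 90.789 mL/cmH2O.
τ = R × C = 6.409 × 0.09079 L/cmH2O = 0.5819 s.
Fraction remaining at end-expiration = e^(−Te/τ) = e^(−0.35/0.5819) = 0.548 → 54.8%.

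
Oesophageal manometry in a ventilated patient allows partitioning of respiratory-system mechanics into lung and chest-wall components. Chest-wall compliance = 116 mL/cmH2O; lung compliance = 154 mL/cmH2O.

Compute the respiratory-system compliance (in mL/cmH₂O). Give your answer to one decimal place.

66.2

Lung and chest wall are elastances in series: 1/Crs = 1/CL + 1/Ccw.
1/Crs = 1/154 + 1/116 = 0.01511.
Crs = 66.181 mL/cmH2O.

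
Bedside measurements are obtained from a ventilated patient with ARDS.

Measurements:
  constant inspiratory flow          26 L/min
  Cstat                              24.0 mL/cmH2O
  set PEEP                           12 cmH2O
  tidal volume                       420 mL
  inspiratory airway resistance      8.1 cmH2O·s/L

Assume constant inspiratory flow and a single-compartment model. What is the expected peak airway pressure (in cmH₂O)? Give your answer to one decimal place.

33.0

Flow: 26 L/min ÷ 60 = 0.4333 L/s.
Equation of motion (constant flow): PIP = Vt/C + R·V̇ + PEEP.
PIP = 420/24.0 + 8.1×0.4333 + 12 = 17.5 + 3.51 + 12 = 33.01 cmH2O.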